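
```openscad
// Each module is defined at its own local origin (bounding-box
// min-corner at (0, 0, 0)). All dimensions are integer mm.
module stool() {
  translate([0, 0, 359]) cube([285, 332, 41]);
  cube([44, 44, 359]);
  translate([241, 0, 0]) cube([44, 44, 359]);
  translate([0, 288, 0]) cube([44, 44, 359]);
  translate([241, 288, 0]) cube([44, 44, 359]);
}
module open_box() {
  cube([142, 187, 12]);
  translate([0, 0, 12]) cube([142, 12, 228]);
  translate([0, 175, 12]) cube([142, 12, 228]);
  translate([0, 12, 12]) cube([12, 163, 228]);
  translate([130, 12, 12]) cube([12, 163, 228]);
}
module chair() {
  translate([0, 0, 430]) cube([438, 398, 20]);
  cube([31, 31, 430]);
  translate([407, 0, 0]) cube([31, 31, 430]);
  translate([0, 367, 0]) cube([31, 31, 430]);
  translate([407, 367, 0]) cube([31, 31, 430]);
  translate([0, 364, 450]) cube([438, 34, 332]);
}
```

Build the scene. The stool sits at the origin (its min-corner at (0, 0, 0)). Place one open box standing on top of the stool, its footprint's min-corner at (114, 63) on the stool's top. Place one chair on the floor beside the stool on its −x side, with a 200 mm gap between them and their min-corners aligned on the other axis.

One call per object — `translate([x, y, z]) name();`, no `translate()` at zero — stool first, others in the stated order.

stool();
translate([114, 63, 400]) open_box();
translate([-638, 0, 0]) chair();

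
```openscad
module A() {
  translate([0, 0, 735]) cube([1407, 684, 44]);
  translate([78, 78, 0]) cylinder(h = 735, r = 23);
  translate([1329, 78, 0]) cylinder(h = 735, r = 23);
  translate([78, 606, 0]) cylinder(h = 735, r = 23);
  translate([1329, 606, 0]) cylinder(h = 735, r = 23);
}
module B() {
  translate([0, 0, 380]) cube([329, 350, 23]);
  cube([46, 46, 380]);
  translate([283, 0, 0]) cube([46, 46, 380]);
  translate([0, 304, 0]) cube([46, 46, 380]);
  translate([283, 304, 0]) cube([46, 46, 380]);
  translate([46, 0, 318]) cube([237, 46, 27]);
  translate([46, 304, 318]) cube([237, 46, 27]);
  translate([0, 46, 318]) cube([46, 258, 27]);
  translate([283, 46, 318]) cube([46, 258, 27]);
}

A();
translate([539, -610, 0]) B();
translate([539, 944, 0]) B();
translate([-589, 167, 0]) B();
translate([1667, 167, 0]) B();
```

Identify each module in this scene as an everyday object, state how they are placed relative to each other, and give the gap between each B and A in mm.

Each stool's nearest face is 260 mm from the table's bounding box.

A is a table. B is a stool. Four stools sit around the table at the −y, +y, −x, +x sides. The gap between each stool and the table is 260 mm.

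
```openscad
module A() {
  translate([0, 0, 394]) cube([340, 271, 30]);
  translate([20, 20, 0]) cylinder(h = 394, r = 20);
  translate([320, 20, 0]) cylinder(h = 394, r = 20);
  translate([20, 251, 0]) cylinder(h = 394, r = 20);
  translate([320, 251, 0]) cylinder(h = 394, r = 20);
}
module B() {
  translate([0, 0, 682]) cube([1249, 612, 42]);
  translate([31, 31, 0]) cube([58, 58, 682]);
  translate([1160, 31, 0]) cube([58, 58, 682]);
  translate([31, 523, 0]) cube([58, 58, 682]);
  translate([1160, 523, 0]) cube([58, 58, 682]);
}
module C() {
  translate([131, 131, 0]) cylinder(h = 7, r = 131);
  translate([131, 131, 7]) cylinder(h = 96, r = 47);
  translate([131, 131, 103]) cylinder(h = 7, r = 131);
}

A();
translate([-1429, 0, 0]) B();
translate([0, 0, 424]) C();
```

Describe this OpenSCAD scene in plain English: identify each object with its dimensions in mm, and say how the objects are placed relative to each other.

A is a four-legged stool. The seat is a 340×271×30 mm slab whose top surface is at z = 424 mm; four round legs, each 40 mm in diameter, run from the floor (z = 0) to the underside of the seat, each leg's axis is inset half a diameter from the nearest pair of seat edges (so the leg's bounding box is flush with the corner).

B is a table: top 1249 mm (x) × 612 mm (y), 42 mm thick, upper face at z = 724 mm, on four 58×58 mm square legs, each inset 31 mm from the nearest pair of top edges, running from z = 0 to the bottom of the top.

C is a spool: two coaxial disc flanges of radius 131 mm and thickness 7 mm, joined by a core cylinder of radius 47 mm and height 96 mm. The lower flange rests on z = 0 and the three cylinders share a vertical axis.

The table is on the floor beside the stool on its −x side. The spool is on top of the stool.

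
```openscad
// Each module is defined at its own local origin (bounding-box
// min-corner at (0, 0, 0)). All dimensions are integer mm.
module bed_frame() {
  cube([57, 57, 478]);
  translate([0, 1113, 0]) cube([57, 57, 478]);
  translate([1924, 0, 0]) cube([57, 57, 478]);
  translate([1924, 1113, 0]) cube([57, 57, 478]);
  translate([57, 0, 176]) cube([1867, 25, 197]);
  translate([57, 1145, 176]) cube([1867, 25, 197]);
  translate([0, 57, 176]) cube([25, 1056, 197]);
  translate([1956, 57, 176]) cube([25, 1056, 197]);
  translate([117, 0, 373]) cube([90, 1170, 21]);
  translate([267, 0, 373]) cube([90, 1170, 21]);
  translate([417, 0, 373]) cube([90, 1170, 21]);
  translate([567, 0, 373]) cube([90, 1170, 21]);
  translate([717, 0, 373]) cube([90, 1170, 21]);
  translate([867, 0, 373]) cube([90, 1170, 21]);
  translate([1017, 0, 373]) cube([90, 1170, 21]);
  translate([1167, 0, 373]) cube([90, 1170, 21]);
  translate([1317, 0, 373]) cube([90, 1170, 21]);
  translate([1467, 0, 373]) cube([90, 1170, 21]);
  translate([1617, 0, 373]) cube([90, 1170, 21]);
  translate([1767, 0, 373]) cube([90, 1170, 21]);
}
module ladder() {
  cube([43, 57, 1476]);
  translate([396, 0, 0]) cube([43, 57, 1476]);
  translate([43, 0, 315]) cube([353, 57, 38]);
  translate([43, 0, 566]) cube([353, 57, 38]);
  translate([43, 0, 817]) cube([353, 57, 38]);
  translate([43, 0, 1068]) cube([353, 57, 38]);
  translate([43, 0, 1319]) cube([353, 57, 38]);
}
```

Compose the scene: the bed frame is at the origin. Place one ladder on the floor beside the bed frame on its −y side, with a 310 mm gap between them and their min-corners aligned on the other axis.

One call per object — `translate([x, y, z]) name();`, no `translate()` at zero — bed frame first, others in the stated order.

bed_frame();
translate([0, -367, 0]) ladder();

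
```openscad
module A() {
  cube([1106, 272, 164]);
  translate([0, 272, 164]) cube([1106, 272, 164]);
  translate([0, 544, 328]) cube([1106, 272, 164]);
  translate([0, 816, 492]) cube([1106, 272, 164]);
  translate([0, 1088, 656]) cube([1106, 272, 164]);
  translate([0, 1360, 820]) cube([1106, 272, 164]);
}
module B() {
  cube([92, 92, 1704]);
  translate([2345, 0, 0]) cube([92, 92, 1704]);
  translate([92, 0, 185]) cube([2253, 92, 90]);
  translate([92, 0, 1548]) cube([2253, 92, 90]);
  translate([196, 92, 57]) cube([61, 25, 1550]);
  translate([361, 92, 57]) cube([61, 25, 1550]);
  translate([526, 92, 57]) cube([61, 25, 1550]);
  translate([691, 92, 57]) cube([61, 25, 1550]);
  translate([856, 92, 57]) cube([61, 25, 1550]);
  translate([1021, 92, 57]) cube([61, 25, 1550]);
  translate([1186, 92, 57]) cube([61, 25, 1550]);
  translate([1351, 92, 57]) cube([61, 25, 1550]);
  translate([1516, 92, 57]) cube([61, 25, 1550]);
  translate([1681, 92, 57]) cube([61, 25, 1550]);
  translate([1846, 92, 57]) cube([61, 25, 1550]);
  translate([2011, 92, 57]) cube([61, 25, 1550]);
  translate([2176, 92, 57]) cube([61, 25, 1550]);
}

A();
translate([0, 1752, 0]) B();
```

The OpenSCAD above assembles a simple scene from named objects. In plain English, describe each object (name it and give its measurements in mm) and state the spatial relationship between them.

A is a straight staircase of 6 solid steps. Each step is 1106 mm wide (x), 272 mm deep (y, the going) and 164 mm tall (the rise). The first step rests on the floor; each subsequent step sits one going further in +y and one rise higher in +z, directly behind and above the previous step with no overlap.

B is a fence section. Two 92×92 mm posts, 1704 mm tall, stand on the floor with a clear span of 2253 mm between their inner faces. Two horizontal rails of 92×90 mm section span the gap between the posts with their undersides at z = 185 mm and z = 1548 mm, flush with the posts' −y face. 13 pickets, each 61 mm wide, 25 mm thick and 1550 mm tall, are fixed to the +y face of the rails with their bottoms at z = 57 mm, evenly spaced across the span with equal gaps (rounded down to the nearest mm) at the −x end and between each pair — any rounding remainder accumulates at the +x end.

The fence section is on the floor beside the staircase on its +y side.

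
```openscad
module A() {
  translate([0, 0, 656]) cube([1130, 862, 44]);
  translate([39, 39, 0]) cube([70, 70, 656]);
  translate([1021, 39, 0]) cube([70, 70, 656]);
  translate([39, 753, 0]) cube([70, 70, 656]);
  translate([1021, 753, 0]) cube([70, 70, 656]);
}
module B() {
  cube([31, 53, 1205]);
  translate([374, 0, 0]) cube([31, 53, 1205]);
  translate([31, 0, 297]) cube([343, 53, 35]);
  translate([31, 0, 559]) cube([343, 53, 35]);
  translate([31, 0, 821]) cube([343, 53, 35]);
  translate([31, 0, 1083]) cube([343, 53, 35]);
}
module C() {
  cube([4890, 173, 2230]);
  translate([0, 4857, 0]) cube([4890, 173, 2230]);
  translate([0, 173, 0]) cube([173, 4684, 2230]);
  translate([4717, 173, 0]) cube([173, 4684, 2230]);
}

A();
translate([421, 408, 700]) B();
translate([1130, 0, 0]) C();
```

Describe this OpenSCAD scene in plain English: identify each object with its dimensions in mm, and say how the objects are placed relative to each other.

A is a table with a 1130×862 mm rectangular top, 44 mm thick, top surface at z = 700 mm, supported by four 70×70 mm square legs, each inset 39 mm from the nearest pair of top edges, running from the floor.

B is a straight ladder. Two 31×53 mm vertical rails, 1205 mm tall, stand 405 mm apart (outside-to-outside) with their front faces coplanar on the −y side. 4 rungs, each 53 mm deep and 35 mm tall, span between the inner faces of the rails, front faces flush with the rails. The lowest rung's underside is at z = 297 mm and rungs are spaced 262 mm apart (underside to underside).

C is a box-shaped house frame (walls only): outside footprint 4890×5030 mm, wall height 2230 mm, wall thickness 173 mm. The two y-facing walls run the full x-width; the two x-facing walls fit between the inner faces of the y-facing walls.

The ladder is on top of the table. The house frame is against the table's +x side, with their −y faces flush.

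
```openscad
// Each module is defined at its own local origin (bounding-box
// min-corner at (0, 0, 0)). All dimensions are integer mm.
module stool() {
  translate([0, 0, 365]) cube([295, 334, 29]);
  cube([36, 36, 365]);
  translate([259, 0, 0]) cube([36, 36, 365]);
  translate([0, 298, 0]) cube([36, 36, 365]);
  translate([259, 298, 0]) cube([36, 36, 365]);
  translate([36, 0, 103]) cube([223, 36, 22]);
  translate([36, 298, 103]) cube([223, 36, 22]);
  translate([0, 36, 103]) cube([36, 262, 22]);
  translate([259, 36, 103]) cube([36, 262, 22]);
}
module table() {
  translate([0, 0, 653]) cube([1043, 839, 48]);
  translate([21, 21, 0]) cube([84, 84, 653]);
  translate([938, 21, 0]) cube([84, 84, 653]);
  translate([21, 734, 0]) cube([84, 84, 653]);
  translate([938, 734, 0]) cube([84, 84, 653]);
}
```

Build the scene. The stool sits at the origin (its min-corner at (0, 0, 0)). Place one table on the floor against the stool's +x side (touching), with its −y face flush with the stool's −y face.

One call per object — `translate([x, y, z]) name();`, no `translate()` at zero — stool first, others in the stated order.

stool();
translate([295, 0, 0]) table();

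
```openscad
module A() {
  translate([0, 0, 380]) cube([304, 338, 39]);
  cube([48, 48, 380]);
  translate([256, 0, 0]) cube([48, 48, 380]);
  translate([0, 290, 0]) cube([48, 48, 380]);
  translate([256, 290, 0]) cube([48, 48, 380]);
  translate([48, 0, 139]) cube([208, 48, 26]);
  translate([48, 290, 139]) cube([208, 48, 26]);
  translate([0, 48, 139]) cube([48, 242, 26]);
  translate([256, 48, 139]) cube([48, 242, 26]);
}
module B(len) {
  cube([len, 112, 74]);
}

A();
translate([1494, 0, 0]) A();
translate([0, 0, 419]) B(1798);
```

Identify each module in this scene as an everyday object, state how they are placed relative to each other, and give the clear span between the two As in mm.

A is a stool. B is a beam. A beam spans the tops of two stools. The clear span between the two stools is 1190 mm.

Second stool starts at x = 1494; first ends at x = 304; clear span = 1494 − 304 = 1190 mm.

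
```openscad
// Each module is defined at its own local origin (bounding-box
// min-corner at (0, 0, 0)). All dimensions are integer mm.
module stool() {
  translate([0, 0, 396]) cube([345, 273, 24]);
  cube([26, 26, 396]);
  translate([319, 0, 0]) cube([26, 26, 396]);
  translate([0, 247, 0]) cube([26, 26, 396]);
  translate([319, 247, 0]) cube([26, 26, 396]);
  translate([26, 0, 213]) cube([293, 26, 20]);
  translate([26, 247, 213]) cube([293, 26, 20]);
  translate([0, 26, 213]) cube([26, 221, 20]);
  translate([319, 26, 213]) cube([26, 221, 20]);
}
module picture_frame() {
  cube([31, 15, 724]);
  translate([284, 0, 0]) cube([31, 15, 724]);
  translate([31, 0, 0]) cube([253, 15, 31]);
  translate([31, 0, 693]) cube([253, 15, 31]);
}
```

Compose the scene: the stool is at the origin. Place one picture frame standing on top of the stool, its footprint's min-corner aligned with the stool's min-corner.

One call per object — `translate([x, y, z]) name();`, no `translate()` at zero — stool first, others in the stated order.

stool();
translate([0, 0, 420]) picture_frame();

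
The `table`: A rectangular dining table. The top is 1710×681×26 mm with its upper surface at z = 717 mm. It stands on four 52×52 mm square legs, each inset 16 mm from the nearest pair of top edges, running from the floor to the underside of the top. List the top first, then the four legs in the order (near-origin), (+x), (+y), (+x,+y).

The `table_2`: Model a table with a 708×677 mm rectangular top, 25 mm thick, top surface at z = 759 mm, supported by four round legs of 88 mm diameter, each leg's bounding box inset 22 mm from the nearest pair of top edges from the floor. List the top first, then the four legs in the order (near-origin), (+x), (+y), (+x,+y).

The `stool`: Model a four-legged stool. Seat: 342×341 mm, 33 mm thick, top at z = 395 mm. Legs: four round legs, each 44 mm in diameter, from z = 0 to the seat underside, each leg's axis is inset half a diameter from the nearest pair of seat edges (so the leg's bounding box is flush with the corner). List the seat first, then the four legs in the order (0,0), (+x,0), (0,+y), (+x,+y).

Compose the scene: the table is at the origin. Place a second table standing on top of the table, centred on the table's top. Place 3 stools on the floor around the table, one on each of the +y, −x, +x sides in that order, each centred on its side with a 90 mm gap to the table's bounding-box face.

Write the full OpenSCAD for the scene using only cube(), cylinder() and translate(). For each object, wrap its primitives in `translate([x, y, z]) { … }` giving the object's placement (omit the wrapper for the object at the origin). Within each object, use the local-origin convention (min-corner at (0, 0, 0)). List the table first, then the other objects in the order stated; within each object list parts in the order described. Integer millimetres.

translate([0, 0, 691]) cube([1710, 681, 26]);
translate([16, 16, 0]) cube([52, 52, 691]);
translate([1642, 16, 0]) cube([52, 52, 691]);
translate([16, 613, 0]) cube([52, 52, 691]);
translate([1642, 613, 0]) cube([52, 52, 691]);
translate([501, 2, 717]) {
  translate([0, 0, 734]) cube([708, 677, 25]);
  translate([66, 66, 0]) cylinder(h = 734, r = 44);
  translate([642, 66, 0]) cylinder(h = 734, r = 44);
  translate([66, 611, 0]) cylinder(h = 734, r = 44);
  translate([642, 611, 0]) cylinder(h = 734, r = 44);
}
translate([684, 771, 0]) {
  translate([0, 0, 362]) cube([342, 341, 33]);
  translate([22, 22, 0]) cylinder(h = 362, r = 22);
  translate([320, 22, 0]) cylinder(h = 362, r = 22);
  translate([22, 319, 0]) cylinder(h = 362, r = 22);
  translate([320, 319, 0]) cylinder(h = 362, r = 22);
}
translate([-432, 170, 0]) {
  translate([0, 0, 362]) cube([342, 341, 33]);
  translate([22, 22, 0]) cylinder(h = 362, r = 22);
  translate([320, 22, 0]) cylinder(h = 362, r = 22);
  translate([22, 319, 0]) cylinder(h = 362, r = 22);
  translate([320, 319, 0]) cylinder(h = 362, r = 22);
}
translate([1800, 170, 0]) {
  translate([0, 0, 362]) cube([342, 341, 33]);
  translate([22, 22, 0]) cylinder(h = 362, r = 22);
  translate([320, 22, 0]) cylinder(h = 362, r = 22);
  translate([22, 319, 0]) cylinder(h = 362, r = 22);
  translate([320, 319, 0]) cylinder(h = 362, r = 22);
}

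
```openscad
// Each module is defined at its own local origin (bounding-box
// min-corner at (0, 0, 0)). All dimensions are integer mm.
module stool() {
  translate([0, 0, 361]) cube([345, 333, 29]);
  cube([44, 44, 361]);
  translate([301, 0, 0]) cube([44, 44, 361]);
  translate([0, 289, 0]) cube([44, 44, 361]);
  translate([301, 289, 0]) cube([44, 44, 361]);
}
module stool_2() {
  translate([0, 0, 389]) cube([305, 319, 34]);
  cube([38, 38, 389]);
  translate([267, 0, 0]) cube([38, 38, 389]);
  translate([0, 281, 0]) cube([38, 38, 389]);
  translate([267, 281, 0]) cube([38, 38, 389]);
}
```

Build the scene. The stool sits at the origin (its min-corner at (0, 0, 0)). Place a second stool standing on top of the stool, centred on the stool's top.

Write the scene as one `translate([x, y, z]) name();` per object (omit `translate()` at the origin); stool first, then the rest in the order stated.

stool();
translate([20, 7, 390]) stool_2();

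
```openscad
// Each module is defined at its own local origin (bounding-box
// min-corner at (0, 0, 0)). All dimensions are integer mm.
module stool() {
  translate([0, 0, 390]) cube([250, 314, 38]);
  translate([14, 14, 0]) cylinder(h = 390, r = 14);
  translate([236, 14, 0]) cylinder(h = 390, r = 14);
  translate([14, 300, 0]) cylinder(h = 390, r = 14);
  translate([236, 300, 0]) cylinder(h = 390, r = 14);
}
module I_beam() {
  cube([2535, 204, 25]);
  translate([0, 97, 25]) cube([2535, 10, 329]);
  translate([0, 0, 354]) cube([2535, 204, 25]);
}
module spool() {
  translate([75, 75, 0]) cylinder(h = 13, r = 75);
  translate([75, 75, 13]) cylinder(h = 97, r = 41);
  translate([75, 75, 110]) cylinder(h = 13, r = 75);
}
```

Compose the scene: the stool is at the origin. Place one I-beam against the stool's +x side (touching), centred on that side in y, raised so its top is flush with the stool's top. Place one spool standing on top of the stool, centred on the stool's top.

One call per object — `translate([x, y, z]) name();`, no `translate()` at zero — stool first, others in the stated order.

stool();
translate([250, 55, 49]) I_beam();
translate([50, 82, 428]) spool();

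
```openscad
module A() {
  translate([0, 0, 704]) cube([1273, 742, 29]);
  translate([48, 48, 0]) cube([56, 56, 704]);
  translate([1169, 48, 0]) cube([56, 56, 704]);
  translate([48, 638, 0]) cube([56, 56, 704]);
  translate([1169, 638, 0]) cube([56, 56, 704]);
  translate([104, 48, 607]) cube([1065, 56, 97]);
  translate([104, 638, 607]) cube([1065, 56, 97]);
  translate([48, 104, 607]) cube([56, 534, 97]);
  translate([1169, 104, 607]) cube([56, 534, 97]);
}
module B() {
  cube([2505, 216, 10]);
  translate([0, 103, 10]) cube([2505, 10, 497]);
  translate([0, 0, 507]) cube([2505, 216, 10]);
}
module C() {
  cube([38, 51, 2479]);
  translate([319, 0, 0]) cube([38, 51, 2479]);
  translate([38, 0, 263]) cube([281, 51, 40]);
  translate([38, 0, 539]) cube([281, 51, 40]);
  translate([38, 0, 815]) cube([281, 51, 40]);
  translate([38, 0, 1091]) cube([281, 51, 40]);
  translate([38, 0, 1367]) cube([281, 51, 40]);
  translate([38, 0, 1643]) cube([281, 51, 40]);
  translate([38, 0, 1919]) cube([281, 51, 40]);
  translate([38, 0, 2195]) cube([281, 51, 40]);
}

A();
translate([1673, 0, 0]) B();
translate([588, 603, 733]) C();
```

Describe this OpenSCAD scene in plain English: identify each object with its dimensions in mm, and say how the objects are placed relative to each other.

A is a table: top 1273 mm (x) × 742 mm (y), 29 mm thick, upper face at z = 733 mm, on four 56×56 mm square legs, each inset 48 mm from the nearest pair of top edges, running from z = 0 to the bottom of the top. Four apron rails, 56 mm thick and 97 mm tall, run between adjacent legs with their top edges flush with the underside of the top and their outer faces flush with the legs' outer faces.

B is an I-beam lying along x, 2505 mm long. Overall section height 517 mm. Two flanges 216 mm wide (y) and 10 mm thick, one on the floor and one at the top; a web 10 mm thick runs between them, centred on the flange width.

C is a wooden ladder with two side rails of 38×51 mm section and 2479 mm height, set 357 mm apart overall. Between them run 8 rectangular rungs (51 mm deep, 40 mm thick), front faces flush with the rails' −y face. The bottom of the first rung is 263 mm above the floor and each subsequent rung is 276 mm higher than the one below.

The I-beam is on the floor beside the table on its +x side. The ladder is on top of the table.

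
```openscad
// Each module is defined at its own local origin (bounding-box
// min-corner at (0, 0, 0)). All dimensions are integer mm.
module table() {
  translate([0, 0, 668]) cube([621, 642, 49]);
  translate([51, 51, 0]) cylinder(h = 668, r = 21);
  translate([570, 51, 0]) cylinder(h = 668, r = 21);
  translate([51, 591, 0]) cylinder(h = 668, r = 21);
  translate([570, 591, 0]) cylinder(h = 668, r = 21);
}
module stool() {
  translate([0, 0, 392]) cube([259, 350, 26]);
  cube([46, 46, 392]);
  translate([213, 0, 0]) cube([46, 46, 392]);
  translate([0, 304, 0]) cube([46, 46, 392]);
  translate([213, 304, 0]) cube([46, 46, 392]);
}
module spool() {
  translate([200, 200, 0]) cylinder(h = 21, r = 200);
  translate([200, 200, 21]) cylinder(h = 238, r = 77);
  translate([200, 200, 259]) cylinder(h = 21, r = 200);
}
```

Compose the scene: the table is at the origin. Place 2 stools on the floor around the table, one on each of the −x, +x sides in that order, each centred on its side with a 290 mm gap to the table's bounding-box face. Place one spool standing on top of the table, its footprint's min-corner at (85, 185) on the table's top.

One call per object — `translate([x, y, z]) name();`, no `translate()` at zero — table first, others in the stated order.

table();
translate([-549, 146, 0]) stool();
translate([911, 146, 0]) stool();
translate([85, 185, 717]) spool();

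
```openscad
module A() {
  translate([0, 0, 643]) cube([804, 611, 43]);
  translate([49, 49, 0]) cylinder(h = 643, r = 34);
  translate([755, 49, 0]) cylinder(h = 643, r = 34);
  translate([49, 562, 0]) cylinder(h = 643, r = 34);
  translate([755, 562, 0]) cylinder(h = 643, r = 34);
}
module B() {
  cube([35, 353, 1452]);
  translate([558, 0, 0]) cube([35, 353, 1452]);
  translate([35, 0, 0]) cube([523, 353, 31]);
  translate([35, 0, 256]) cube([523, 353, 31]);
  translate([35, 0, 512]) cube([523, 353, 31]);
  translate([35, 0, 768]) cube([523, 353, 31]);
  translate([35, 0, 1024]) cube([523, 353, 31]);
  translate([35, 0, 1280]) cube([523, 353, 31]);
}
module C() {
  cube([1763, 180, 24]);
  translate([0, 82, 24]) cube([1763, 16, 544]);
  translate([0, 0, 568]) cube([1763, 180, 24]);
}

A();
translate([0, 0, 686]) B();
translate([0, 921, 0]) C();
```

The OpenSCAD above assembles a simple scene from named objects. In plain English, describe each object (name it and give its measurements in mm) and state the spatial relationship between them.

A is a rectangular dining table. The top is 804×611×43 mm with its upper surface at z = 686 mm. It stands on four round legs of 68 mm diameter, each leg's bounding box inset 15 mm from the nearest pair of top edges, running from the floor to the underside of the top.

B is a bookshelf 593 mm wide overall, 353 mm deep and 1452 mm tall. The two sides are 35 mm thick vertical panels. 6 horizontal shelves of 31 mm thickness span between the inner faces of the sides; the lowest shelf sits on the floor and shelves are stacked with a clear vertical gap of 225 mm between each pair.

C is an I-beam lying along x, 1763 mm long. Overall section height 592 mm. Two flanges 180 mm wide (y) and 24 mm thick, one on the floor and one at the top; a web 16 mm thick runs between them, centred on the flange width.

The bookshelf is on top of the table. The I-beam is on the floor beside the table on its +y side.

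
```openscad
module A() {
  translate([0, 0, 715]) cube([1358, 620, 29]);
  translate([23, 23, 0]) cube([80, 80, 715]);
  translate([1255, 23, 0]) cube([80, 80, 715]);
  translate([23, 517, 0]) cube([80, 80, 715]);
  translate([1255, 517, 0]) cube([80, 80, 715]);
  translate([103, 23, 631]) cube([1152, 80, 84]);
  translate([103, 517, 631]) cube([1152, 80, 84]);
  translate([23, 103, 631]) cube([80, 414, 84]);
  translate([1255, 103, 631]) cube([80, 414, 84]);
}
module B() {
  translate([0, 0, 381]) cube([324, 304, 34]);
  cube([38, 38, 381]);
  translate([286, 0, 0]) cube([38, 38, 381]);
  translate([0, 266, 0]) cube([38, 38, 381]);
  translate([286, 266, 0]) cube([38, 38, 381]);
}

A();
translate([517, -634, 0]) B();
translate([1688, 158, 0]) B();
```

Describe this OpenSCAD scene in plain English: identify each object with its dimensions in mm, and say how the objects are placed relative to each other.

A is a table: top 1358 mm (x) × 620 mm (y), 29 mm thick, upper face at z = 744 mm, on four 80×80 mm square legs, each inset 23 mm from the nearest pair of top edges, running from z = 0 to the bottom of the top. Four apron rails, 80 mm thick and 84 mm tall, run between adjacent legs with their top edges flush with the underside of the top and their outer faces flush with the legs' outer faces.

B is a four-legged stool. The seat is a 324×304×34 mm slab whose top surface is at z = 415 mm; four square legs, each 38×38 mm in cross-section, run from the floor (z = 0) to the underside of the seat, each flush with a corner of the seat.

Two stools sit around the table at the −y, +x sides.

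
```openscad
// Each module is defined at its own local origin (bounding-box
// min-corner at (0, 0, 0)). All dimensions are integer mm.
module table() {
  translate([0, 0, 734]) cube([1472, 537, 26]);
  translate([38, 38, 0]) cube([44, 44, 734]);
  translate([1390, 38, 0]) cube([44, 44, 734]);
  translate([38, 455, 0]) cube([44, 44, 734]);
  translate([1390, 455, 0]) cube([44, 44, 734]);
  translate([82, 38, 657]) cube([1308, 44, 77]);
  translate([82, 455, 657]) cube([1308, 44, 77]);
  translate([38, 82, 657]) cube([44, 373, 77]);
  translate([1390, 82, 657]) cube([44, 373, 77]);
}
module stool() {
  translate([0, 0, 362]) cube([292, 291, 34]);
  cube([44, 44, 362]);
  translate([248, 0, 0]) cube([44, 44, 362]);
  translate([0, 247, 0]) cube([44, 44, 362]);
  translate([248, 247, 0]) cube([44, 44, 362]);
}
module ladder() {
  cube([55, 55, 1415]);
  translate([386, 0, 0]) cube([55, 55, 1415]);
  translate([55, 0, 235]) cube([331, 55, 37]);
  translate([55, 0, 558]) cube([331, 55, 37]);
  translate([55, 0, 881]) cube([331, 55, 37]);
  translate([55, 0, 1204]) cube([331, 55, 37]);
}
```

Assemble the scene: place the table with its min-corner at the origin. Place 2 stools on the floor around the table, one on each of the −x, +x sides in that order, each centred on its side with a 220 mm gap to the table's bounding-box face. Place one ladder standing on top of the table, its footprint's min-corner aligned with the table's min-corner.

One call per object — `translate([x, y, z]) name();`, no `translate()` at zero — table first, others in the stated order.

table();
translate([-512, 123, 0]) stool();
translate([1692, 123, 0]) stool();
translate([0, 0, 760]) ladder();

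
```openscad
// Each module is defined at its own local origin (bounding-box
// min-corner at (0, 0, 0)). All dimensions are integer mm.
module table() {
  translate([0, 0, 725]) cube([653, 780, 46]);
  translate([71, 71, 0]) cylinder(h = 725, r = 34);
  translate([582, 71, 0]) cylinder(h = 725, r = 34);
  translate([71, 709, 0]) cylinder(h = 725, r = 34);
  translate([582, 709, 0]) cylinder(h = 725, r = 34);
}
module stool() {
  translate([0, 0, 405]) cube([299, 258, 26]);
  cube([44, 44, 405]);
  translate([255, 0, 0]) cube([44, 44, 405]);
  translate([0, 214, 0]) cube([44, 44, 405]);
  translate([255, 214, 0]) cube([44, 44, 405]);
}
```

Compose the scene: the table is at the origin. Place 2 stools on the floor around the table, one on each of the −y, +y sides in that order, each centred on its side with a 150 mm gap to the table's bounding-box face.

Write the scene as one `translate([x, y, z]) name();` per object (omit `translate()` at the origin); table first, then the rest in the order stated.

table();
translate([177, -408, 0]) stool();
translate([177, 930, 0]) stool();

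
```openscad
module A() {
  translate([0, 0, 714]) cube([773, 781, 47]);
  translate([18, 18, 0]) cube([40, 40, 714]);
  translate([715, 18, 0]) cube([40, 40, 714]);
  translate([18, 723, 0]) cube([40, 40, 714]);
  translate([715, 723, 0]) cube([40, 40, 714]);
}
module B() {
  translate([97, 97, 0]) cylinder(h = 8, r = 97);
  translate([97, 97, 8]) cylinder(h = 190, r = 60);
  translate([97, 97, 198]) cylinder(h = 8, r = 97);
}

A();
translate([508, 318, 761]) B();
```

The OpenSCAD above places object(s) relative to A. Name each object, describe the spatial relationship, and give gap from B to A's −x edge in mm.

The spool's min-x is at 508; the table's min-x is 0; gap = 508 mm.

A is a table. B is a spool. The spool is on top of the table. The gap from the spool to the table's −x edge is 508 mm.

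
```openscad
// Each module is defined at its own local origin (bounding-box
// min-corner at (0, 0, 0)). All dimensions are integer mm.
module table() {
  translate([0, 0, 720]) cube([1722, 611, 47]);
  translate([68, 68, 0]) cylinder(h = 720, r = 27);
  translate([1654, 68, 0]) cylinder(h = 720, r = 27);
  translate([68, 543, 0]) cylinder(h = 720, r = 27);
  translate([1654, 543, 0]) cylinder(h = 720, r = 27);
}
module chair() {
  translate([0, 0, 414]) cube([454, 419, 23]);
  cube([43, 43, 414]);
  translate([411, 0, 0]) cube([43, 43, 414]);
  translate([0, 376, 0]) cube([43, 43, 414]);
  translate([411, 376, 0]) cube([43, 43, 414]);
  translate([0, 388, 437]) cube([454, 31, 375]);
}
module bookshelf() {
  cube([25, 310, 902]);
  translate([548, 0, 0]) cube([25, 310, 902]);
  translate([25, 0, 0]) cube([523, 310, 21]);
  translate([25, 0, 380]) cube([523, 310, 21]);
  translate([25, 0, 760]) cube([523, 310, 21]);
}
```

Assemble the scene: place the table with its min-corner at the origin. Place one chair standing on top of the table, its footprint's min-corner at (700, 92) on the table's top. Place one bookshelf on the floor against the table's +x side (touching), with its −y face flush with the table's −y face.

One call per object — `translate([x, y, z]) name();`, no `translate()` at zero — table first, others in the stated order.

table();
translate([700, 92, 767]) chair();
translate([1722, 0, 0]) bookshelf();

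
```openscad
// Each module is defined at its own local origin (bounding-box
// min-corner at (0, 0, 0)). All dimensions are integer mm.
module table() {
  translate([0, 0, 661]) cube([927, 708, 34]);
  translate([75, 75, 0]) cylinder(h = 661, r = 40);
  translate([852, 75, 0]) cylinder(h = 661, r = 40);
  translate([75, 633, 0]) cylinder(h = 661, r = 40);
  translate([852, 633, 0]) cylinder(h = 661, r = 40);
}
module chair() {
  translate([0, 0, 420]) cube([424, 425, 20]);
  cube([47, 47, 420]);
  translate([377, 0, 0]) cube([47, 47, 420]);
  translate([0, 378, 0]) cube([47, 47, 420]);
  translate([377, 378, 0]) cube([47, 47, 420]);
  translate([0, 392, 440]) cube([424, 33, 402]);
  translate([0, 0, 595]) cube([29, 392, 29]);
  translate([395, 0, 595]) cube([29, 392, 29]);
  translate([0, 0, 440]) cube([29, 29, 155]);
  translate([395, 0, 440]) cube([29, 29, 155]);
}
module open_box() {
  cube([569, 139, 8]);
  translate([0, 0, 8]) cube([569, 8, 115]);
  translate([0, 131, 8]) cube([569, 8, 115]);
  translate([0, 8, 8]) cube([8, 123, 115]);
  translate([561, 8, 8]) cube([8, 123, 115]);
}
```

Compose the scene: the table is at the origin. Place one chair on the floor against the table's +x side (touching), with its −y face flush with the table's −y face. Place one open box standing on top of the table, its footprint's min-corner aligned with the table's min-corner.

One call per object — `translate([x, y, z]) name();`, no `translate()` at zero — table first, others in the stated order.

table();
translate([927, 0, 0]) chair();
translate([0, 0, 695]) open_box();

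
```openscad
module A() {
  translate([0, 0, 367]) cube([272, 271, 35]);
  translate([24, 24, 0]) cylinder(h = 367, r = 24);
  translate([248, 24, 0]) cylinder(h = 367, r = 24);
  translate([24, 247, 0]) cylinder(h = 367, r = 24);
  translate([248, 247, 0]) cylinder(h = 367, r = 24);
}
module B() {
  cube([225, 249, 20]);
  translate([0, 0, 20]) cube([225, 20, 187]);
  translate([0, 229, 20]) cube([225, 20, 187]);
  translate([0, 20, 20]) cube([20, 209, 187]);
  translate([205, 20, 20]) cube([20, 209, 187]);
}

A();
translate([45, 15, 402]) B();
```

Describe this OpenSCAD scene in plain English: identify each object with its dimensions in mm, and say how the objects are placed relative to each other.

A is a simple wooden stool: a rectangular seat 272 mm (x) by 271 mm (y), 35 mm thick, top face at z = 402 mm, on four round legs, each 48 mm in diameter. The legs rest on z = 0, each leg's axis is inset half a diameter from the nearest pair of seat edges (so the leg's bounding box is flush with the corner).

B is an open-topped rectangular box: outside dimensions 225×249×207 mm, with a uniform wall and base thickness of 20 mm. The base is a full 225×249 slab on the floor; four walls sit on top of the base. The front and back walls (the −y and +y sides) span the full width; the two side walls fit between them.

The open box is on top of the stool.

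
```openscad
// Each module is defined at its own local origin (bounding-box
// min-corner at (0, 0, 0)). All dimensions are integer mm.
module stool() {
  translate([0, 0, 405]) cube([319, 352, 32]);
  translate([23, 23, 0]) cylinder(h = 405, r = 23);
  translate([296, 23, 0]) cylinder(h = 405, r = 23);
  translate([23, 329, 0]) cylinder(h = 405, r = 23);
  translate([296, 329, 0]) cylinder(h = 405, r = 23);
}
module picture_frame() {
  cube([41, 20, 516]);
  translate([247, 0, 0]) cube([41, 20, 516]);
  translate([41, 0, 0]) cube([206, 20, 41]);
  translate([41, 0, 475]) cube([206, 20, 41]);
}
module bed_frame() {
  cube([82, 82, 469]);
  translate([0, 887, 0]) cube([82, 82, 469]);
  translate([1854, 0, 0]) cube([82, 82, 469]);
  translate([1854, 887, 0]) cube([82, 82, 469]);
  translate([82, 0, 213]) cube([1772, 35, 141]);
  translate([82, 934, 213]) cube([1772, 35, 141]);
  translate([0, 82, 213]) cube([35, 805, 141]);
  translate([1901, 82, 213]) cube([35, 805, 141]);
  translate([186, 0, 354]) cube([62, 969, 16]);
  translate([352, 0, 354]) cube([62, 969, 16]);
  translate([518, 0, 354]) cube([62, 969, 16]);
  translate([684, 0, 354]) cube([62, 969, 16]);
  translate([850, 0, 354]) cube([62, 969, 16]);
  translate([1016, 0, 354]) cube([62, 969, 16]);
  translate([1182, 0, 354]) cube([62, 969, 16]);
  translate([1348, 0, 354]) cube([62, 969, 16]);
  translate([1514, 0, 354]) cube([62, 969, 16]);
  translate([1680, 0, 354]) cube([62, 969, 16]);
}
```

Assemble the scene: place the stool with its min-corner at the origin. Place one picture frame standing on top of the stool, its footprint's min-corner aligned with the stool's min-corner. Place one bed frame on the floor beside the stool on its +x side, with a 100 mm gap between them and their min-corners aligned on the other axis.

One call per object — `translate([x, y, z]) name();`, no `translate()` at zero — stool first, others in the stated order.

stool();
translate([0, 0, 437]) picture_frame();
translate([419, 0, 0]) bed_frame();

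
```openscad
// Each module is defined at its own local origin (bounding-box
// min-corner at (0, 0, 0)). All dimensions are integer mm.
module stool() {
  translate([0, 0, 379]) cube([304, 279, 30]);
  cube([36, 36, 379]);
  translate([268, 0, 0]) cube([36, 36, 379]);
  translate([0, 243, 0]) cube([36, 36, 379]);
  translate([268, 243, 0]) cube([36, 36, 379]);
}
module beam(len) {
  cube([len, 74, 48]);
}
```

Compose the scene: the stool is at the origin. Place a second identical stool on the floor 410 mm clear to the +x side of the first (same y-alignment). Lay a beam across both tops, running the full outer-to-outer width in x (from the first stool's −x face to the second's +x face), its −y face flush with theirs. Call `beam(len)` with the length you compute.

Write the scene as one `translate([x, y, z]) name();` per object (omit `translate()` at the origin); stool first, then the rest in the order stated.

stool();
translate([714, 0, 0]) stool();
translate([0, 0, 409]) beam(1018);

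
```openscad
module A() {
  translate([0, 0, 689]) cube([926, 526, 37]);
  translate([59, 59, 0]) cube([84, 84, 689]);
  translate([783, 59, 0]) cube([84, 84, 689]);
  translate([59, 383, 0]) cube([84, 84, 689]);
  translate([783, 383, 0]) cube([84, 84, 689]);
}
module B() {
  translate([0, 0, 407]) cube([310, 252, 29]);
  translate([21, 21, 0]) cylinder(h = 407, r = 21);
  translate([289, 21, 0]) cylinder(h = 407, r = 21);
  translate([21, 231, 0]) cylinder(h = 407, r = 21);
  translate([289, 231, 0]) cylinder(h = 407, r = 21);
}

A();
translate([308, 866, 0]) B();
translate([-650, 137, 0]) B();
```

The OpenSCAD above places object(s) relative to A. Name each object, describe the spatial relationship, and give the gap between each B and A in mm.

Each stool's nearest face is 340 mm from the table's bounding box.

A is a table. B is a stool. Two stools sit around the table at the +y, −x sides. The gap between each stool and the table is 340 mm.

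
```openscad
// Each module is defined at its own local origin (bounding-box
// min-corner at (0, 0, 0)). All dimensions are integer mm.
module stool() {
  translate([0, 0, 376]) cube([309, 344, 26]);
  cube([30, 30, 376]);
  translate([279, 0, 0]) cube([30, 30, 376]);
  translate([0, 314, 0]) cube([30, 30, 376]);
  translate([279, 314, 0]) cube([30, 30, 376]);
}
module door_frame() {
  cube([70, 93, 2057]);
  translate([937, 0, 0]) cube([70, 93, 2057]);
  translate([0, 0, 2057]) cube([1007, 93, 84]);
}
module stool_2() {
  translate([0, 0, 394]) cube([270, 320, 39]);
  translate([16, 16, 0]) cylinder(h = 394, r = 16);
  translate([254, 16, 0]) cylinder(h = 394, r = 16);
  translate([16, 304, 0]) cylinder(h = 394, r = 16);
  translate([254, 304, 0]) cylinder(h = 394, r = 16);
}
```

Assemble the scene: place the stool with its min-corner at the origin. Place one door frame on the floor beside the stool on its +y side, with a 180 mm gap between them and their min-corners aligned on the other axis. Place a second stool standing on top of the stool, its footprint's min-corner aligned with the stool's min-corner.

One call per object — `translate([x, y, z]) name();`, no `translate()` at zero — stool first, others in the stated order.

stool();
translate([0, 524, 0]) door_frame();
translate([0, 0, 402]) stool_2();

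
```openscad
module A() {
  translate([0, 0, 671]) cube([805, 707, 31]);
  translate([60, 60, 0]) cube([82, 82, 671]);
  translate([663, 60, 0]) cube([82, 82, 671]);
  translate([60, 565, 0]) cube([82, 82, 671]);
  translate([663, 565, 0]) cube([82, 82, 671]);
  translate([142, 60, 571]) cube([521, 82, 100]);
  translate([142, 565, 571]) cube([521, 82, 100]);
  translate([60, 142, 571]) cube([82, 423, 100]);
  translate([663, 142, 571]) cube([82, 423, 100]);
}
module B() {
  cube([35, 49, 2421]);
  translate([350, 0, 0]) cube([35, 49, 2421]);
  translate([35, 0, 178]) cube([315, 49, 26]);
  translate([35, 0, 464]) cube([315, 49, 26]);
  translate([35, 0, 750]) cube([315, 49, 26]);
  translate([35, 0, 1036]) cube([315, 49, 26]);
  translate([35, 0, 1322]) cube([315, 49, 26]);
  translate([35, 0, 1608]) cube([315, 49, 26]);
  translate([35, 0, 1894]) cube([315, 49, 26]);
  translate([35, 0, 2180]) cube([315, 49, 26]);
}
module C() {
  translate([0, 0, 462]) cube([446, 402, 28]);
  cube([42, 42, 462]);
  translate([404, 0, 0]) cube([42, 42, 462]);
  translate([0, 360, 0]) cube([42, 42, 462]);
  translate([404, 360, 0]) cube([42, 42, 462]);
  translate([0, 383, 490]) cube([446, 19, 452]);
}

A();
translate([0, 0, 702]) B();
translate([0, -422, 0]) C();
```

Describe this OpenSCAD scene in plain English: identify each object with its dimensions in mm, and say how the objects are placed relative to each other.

A is a table: top 805 mm (x) × 707 mm (y), 31 mm thick, upper face at z = 702 mm, on four 82×82 mm square legs, each inset 60 mm from the nearest pair of top edges, running from z = 0 to the bottom of the top. Four apron rails, 82 mm thick and 100 mm tall, run between adjacent legs with their top edges flush with the underside of the top and their outer faces flush with the legs' outer faces.

B is a wooden ladder with two side rails of 35×49 mm section and 2421 mm height, set 385 mm apart overall. Between them run 8 rectangular rungs (49 mm deep, 26 mm thick), front faces flush with the rails' −y face. The bottom of the first rung is 178 mm above the floor and each subsequent rung is 286 mm higher than the one below.

C is a chair. The seat is a 446×402×28 mm slab with its top at z = 490 mm, on four 42×42 mm corner legs (flush with the seat edges, standing on z = 0). A flat backrest 19 mm thick, 452 mm tall, spans the full seat width and rises from the seat top along its +y edge, rear face flush with the rear of the seat.

The ladder is on top of the table. The chair is on the floor beside the table on its −y side.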